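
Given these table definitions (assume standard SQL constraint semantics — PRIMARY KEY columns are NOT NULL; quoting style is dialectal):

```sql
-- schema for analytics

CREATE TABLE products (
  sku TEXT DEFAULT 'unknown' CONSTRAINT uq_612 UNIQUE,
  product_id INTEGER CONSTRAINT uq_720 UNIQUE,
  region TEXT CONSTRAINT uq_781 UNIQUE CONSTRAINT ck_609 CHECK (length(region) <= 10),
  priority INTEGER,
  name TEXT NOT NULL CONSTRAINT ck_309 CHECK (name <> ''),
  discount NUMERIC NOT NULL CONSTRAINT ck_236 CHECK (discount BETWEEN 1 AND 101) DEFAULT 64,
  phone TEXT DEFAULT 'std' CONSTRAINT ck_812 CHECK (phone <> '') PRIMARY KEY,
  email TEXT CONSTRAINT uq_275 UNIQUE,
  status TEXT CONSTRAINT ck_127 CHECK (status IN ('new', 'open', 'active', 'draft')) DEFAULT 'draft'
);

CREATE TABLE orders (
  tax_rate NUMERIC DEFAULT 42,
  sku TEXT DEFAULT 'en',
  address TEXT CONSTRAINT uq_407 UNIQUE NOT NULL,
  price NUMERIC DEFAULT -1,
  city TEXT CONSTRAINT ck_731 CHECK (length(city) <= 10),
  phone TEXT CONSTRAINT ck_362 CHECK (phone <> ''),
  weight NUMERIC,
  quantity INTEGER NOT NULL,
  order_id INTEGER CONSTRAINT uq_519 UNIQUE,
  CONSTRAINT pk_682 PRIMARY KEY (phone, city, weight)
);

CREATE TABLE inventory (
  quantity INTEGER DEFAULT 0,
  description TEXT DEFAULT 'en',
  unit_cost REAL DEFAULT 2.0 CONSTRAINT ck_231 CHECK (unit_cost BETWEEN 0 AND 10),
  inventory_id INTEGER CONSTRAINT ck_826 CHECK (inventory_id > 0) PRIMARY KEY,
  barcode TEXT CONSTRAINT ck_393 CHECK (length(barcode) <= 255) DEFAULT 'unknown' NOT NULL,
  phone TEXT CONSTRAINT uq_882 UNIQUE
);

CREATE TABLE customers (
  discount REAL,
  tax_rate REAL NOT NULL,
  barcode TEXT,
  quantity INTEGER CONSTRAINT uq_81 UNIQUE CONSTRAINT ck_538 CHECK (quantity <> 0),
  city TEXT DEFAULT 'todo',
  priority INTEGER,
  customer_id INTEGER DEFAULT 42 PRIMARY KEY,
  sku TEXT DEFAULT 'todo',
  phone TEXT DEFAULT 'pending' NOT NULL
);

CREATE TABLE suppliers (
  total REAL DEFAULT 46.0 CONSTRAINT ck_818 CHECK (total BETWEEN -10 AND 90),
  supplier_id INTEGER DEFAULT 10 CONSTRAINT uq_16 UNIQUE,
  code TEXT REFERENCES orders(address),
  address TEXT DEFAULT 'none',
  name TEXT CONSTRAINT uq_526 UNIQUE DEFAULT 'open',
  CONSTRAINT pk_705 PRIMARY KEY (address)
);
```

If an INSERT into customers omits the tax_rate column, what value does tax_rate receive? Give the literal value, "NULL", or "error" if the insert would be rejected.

tax_rate has no DEFAULT clause.
Omitting it would insert NULL, but it is declared NOT NULL, so the INSERT fails.

error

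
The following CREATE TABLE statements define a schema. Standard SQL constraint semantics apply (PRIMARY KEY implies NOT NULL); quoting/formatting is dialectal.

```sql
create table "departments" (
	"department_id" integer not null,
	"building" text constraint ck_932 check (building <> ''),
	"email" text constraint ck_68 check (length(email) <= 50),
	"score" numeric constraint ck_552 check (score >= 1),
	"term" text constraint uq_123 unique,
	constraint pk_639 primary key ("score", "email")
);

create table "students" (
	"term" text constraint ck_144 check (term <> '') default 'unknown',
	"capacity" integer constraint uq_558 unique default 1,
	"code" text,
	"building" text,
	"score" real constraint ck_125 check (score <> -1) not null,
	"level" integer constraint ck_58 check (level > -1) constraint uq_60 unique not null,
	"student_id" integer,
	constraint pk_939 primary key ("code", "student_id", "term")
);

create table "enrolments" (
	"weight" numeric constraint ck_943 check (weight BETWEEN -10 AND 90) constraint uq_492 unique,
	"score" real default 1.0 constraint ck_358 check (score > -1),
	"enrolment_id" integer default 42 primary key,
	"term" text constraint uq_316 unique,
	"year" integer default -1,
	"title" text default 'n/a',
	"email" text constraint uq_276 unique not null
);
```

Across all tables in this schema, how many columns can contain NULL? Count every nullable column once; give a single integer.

9

departments: 2 nullable (building, term — PK (score, email) and explicit NOT NULL columns excluded).
students: 2 nullable (capacity, building — PK (code, student_id, term) and explicit NOT NULL columns excluded).
enrolments: 5 nullable (weight, score, term, year, title — PK (enrolment_id) and explicit NOT NULL columns excluded).
Total: 2 + 2 + 5 = 9.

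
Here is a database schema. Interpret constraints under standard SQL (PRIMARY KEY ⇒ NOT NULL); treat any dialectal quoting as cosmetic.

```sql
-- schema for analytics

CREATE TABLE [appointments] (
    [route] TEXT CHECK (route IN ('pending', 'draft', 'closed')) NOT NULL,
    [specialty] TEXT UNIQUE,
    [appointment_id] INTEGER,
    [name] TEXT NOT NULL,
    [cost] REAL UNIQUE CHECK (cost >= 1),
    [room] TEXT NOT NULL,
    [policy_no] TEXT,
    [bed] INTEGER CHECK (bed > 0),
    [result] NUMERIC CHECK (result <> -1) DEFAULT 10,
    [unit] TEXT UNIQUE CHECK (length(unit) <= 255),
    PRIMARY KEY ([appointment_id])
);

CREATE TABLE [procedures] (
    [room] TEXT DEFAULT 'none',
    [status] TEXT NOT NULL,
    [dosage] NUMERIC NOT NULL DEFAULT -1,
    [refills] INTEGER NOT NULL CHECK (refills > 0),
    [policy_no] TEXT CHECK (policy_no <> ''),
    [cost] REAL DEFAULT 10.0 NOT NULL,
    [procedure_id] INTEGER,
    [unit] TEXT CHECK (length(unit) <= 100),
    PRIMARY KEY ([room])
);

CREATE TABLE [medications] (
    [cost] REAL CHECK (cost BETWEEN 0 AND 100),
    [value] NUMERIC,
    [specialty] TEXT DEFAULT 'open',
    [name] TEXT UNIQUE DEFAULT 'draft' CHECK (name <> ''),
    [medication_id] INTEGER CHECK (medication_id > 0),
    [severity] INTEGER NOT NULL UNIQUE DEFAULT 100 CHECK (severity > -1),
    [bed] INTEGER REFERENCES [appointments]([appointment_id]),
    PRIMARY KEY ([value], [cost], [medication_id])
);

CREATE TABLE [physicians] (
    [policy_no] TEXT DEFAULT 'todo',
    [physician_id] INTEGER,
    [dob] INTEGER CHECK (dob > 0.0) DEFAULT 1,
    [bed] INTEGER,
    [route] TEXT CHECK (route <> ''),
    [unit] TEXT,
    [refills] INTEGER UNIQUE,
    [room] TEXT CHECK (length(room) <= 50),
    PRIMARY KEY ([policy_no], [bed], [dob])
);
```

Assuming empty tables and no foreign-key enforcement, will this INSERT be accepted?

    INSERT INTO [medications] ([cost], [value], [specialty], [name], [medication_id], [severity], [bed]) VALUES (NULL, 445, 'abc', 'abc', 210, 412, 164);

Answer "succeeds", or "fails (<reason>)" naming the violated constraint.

fails (NOT NULL on cost)

cost is explicitly set to NULL, but cost is part of the PRIMARY KEY (implied NOT NULL).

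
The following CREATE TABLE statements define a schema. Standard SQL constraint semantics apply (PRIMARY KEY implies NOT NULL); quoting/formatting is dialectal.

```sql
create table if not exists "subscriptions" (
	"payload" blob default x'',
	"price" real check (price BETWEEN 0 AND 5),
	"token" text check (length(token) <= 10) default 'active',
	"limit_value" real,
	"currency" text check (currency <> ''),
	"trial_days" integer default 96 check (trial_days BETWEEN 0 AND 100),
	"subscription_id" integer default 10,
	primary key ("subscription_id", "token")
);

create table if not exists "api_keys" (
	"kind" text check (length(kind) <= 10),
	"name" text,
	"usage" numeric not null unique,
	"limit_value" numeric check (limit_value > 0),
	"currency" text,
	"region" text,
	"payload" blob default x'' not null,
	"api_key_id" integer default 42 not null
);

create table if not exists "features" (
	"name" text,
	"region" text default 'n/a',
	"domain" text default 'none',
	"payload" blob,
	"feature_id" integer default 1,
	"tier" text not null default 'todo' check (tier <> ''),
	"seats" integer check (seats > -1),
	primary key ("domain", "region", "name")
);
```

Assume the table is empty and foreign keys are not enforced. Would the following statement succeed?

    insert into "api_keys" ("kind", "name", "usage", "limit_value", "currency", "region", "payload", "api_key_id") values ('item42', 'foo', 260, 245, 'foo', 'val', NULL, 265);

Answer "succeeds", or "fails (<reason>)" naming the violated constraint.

fails (NOT NULL on payload)

payload is explicitly set to NULL, but payload is declared NOT NULL.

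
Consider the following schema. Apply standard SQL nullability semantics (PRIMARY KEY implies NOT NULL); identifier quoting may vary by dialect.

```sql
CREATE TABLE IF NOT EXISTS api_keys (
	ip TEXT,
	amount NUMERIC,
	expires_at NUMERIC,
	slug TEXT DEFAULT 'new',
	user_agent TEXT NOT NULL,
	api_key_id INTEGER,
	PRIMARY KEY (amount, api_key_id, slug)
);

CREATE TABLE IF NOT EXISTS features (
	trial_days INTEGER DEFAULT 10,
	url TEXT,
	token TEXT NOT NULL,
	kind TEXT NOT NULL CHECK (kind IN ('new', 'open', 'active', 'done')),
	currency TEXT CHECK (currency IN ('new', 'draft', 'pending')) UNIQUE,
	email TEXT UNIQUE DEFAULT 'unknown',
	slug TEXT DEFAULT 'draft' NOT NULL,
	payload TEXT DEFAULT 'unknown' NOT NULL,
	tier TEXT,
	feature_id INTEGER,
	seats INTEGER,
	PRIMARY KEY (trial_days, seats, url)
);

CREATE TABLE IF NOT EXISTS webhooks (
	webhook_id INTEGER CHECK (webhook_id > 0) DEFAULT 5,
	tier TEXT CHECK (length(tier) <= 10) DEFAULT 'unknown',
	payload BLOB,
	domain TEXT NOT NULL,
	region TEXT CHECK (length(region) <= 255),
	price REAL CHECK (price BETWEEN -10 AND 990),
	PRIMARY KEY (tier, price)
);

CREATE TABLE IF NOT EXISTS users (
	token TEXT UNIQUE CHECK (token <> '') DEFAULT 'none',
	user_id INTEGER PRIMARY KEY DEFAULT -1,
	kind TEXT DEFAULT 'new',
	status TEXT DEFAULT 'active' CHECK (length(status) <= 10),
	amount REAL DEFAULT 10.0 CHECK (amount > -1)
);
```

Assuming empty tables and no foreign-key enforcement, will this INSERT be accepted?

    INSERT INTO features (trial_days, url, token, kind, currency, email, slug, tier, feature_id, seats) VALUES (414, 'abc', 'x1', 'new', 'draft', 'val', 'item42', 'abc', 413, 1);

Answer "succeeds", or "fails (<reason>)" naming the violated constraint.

NOT NULL columns: kind is supplied; payload defaults to 'unknown'; seats is supplied; slug is supplied; token is supplied; trial_days is supplied; url is supplied.
CHECK constraints: 'new' satisfies (kind IN ('new', 'open', 'active', 'done')); 'draft' satisfies (currency IN ('new', 'draft', 'pending')).
No constraint is violated.

succeeds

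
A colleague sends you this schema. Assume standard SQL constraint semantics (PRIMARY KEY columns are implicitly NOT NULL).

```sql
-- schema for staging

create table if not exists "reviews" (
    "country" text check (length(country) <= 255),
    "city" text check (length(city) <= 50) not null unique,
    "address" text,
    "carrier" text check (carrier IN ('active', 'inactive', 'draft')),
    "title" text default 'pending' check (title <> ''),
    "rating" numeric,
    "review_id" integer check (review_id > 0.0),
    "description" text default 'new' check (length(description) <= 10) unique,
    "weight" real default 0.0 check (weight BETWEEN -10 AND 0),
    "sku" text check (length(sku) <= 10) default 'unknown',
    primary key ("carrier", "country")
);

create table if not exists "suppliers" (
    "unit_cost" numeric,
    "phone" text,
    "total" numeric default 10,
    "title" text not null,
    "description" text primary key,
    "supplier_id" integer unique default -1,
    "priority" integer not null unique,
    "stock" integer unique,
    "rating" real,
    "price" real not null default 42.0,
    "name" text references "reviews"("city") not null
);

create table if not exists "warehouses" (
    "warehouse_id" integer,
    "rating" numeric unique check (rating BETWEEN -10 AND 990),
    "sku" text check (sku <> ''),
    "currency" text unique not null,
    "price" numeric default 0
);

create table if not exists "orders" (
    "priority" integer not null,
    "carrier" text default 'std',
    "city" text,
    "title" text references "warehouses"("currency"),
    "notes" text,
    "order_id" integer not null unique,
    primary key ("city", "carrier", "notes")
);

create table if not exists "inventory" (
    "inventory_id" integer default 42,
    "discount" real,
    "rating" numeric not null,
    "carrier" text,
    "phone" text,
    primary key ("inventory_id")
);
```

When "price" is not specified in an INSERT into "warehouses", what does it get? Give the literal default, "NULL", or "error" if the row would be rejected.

0

price has an explicit DEFAULT 0.
When the column is omitted from an INSERT, that default is used.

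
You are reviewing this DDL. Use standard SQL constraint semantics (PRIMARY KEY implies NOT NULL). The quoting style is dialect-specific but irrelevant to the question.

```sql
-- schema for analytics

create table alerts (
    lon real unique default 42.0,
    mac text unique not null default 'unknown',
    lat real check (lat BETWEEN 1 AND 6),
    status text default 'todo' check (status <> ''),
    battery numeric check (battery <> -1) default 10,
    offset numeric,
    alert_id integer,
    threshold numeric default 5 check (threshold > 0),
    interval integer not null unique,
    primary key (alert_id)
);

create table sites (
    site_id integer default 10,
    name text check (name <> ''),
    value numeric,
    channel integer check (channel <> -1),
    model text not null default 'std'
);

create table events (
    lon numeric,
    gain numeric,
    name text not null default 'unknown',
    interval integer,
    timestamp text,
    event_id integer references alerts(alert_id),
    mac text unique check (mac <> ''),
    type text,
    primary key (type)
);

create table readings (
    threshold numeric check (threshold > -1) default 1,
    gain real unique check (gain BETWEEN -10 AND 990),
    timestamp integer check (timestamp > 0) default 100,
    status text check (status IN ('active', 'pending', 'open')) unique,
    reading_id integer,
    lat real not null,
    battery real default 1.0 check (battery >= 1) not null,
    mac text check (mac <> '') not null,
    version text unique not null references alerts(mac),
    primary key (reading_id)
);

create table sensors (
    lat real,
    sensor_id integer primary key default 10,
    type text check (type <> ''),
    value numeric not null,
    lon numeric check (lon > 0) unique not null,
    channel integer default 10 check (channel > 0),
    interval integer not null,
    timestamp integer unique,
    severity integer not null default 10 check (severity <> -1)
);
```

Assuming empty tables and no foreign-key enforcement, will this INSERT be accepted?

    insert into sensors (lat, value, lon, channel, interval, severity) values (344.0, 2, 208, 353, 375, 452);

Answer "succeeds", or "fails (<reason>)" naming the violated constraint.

NOT NULL columns: interval is supplied; lon is supplied; sensor_id defaults to 10; severity is supplied; value is supplied.
CHECK constraints: 208 satisfies (lon > 0); 353 satisfies (channel > 0); 452 satisfies (severity <> -1).
No constraint is violated.

succeeds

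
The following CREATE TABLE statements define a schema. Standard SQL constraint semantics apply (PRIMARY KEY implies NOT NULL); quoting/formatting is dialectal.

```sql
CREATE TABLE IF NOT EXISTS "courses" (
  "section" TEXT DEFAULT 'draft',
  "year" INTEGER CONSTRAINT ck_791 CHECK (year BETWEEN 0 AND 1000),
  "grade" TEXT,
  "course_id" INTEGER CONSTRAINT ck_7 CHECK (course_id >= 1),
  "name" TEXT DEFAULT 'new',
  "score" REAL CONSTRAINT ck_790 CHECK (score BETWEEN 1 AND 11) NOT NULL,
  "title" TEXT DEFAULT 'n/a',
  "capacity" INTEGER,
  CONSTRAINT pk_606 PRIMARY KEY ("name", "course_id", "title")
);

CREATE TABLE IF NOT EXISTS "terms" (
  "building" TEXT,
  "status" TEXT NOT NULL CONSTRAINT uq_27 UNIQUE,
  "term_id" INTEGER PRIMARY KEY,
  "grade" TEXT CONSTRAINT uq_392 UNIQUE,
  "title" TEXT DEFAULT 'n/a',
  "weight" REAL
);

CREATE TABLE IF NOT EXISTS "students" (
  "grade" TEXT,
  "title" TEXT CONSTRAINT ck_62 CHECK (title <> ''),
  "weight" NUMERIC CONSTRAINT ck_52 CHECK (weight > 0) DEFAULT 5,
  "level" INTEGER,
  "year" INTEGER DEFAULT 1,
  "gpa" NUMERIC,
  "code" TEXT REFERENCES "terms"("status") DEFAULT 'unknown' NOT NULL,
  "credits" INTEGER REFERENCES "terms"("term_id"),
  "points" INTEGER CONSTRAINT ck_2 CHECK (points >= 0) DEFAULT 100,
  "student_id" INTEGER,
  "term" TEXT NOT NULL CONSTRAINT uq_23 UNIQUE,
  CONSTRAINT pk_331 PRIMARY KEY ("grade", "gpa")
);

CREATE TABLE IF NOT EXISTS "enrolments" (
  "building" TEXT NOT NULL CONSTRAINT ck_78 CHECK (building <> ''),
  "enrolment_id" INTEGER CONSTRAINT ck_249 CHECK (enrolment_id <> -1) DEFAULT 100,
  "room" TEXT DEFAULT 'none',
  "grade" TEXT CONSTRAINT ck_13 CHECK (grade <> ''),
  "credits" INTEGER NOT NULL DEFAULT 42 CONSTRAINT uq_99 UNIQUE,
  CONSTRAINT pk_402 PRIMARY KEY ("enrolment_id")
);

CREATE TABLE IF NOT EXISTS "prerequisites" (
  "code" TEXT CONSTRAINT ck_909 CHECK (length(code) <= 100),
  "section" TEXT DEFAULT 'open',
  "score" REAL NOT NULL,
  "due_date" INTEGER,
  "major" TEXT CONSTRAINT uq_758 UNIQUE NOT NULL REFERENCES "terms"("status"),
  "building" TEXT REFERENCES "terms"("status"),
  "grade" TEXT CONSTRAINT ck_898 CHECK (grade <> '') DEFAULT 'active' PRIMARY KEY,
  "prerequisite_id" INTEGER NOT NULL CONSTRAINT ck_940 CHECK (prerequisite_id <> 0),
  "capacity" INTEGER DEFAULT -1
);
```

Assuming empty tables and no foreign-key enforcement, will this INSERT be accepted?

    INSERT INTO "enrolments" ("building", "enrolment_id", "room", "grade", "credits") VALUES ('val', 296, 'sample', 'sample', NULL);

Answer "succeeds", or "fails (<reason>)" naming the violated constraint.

fails (NOT NULL on credits)

credits is explicitly set to NULL, but credits is declared NOT NULL.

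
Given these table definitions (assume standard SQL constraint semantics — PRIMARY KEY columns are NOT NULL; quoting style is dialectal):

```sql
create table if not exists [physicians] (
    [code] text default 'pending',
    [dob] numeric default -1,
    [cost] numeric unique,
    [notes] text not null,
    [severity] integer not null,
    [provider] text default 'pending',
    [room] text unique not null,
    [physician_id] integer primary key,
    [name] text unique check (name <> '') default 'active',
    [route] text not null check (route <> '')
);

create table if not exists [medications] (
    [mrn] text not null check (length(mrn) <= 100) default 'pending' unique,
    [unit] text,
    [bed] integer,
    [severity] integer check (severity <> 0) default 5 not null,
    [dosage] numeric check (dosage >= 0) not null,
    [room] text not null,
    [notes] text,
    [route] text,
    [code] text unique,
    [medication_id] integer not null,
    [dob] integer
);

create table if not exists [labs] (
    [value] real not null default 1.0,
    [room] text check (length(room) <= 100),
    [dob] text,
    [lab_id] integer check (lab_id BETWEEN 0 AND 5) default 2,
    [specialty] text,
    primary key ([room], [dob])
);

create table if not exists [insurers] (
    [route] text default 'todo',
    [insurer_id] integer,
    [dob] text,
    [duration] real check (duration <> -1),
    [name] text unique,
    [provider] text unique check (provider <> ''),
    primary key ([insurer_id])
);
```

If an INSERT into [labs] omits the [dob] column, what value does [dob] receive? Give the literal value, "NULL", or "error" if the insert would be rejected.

error

dob has no DEFAULT clause.
Omitting it would insert NULL, but it is part of the PRIMARY KEY, so the INSERT fails.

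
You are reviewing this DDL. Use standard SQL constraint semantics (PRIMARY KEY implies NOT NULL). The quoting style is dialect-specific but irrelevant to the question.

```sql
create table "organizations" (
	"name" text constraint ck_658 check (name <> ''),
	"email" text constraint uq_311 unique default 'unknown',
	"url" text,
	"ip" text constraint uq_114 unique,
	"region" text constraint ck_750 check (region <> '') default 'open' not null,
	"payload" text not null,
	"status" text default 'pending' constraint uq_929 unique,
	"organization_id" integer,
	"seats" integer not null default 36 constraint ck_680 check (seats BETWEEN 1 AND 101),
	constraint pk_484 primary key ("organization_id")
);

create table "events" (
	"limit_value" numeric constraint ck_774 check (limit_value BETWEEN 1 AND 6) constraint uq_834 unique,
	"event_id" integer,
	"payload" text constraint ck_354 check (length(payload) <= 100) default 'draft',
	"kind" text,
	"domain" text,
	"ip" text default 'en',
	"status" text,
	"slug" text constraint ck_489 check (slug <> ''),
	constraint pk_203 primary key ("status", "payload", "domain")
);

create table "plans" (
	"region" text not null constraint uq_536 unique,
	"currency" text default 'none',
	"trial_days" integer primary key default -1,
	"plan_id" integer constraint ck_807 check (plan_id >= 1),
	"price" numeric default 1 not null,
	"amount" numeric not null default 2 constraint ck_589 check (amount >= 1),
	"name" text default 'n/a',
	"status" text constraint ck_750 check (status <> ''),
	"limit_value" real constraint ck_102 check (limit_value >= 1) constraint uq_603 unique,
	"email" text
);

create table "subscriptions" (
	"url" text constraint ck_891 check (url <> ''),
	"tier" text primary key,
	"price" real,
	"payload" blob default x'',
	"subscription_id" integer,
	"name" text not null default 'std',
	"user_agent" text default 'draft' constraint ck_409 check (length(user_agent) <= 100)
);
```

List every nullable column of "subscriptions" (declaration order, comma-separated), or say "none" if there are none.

url, price, payload, subscription_id, user_agent

- url: CHECK does not forbid NULL (a CHECK constraint passes when its expression is NULL) → nullable.
- tier: part of the PRIMARY KEY, which implies NOT NULL → not nullable.
- price: no NOT NULL constraint applies → nullable.
- payload: DEFAULT only fills an omitted column; an explicit NULL is still allowed → nullable.
- subscription_id: no NOT NULL constraint applies → nullable.
- name: declared NOT NULL → not nullable.
- user_agent: CHECK does not forbid NULL (a CHECK constraint passes when its expression is NULL) → nullable.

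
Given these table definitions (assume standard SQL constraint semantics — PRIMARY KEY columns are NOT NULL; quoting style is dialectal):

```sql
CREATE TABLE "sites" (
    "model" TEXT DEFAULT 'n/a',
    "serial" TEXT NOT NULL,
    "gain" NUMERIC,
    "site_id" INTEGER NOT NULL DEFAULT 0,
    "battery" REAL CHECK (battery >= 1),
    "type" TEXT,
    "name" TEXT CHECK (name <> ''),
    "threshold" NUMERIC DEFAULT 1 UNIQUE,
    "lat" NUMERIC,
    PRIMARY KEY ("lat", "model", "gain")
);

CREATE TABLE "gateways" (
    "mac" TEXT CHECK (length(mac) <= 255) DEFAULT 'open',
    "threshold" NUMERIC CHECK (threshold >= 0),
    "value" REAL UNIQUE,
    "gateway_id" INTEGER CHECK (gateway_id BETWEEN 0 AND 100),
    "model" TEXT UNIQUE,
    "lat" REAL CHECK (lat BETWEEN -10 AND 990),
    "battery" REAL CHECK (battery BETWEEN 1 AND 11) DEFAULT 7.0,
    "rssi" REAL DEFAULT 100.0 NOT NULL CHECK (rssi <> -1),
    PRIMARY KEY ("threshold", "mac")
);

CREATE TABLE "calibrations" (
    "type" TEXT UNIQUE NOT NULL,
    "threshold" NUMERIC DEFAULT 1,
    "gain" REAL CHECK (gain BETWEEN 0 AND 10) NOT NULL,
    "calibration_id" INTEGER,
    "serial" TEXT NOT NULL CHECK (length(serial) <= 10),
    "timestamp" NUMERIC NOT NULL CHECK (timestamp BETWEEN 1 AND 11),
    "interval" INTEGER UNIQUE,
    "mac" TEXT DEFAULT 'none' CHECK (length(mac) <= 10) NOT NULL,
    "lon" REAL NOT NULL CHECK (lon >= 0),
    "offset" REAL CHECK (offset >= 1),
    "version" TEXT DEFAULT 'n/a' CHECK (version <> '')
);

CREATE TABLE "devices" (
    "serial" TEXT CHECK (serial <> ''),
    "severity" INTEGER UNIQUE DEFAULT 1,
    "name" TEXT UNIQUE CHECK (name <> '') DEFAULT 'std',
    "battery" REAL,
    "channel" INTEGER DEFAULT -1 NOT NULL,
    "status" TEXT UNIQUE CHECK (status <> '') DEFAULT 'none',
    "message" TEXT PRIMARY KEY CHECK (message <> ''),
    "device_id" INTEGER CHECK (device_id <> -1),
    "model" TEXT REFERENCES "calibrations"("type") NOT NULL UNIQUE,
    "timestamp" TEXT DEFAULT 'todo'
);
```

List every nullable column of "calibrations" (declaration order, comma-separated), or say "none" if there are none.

- type: declared NOT NULL → not nullable.
- threshold: DEFAULT only fills an omitted column; an explicit NULL is still allowed → nullable.
- gain: declared NOT NULL → not nullable.
- calibration_id: no NOT NULL constraint applies → nullable.
- serial: declared NOT NULL → not nullable.
- timestamp: declared NOT NULL → not nullable.
- interval: UNIQUE does not imply NOT NULL → nullable.
- mac: declared NOT NULL → not nullable.
- lon: declared NOT NULL → not nullable.
- offset: CHECK does not forbid NULL (a CHECK constraint passes when its expression is NULL) → nullable.
- version: CHECK does not forbid NULL (a CHECK constraint passes when its expression is NULL) → nullable.

threshold, calibration_id, interval, offset, version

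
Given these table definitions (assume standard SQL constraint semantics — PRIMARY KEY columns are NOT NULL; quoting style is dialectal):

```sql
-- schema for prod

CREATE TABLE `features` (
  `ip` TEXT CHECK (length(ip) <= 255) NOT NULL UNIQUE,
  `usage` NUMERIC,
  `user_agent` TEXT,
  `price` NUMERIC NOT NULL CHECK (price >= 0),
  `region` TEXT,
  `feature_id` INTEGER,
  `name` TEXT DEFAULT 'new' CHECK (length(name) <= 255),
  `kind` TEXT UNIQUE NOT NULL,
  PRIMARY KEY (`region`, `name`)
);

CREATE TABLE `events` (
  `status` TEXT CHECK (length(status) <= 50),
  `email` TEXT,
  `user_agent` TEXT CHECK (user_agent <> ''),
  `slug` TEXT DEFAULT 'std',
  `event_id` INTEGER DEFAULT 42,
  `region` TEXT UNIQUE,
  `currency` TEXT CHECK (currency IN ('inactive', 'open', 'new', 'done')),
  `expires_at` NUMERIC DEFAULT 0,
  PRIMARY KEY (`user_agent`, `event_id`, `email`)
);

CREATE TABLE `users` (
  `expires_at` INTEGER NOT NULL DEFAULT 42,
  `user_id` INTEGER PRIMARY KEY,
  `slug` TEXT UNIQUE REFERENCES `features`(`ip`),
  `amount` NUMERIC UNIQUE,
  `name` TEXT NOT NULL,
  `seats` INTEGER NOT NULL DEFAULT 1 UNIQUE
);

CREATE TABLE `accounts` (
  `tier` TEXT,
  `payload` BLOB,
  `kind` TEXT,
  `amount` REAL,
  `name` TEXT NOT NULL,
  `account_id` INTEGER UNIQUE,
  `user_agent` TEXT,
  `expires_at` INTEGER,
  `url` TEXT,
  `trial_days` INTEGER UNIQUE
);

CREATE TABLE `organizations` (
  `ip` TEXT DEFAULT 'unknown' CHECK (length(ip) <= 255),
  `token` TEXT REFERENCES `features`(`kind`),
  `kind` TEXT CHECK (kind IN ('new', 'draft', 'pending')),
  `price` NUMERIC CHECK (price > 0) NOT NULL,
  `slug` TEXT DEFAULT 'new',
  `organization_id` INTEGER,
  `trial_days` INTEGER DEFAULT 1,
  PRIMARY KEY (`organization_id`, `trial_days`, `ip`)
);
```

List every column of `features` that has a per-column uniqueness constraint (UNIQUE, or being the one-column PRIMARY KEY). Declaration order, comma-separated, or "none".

ip, kind

- ip: declared UNIQUE → unique.
- usage: no UNIQUE or single-column PK constraint.
- user_agent: no UNIQUE or single-column PK constraint.
- price: no UNIQUE or single-column PK constraint.
- region: part of a composite PRIMARY KEY — only the tuple is unique, not this column on its own.
- feature_id: no UNIQUE or single-column PK constraint.
- name: part of a composite PRIMARY KEY — only the tuple is unique, not this column on its own.
- kind: declared UNIQUE → unique.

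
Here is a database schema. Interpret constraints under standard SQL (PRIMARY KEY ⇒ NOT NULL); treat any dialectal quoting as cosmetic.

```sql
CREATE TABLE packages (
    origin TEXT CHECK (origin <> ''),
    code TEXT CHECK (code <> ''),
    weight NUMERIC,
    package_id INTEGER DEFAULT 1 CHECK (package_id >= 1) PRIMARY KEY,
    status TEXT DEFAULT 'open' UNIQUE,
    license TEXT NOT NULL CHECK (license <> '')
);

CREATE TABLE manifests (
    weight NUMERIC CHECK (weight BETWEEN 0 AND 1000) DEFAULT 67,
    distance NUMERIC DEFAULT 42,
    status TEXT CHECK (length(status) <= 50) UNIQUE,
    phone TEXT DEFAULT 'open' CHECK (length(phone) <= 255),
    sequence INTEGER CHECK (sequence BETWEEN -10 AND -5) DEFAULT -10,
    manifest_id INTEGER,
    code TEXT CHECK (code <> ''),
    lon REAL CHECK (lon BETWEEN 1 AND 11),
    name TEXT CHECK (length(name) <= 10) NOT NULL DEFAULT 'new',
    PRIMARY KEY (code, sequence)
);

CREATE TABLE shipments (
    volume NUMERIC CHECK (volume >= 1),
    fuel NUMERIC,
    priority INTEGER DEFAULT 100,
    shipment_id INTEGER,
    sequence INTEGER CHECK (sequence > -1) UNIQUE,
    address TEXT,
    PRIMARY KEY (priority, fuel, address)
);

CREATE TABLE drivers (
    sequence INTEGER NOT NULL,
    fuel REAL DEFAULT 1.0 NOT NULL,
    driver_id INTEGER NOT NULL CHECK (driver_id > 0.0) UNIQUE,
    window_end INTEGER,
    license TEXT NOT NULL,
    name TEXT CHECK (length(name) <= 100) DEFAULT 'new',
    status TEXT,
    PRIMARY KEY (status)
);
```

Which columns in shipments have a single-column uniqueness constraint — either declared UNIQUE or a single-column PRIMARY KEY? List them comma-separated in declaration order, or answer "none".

- volume: no UNIQUE or single-column PK constraint.
- fuel: part of a composite PRIMARY KEY — only the tuple is unique, not this column on its own.
- priority: part of a composite PRIMARY KEY — only the tuple is unique, not this column on its own.
- shipment_id: no UNIQUE or single-column PK constraint.
- sequence: declared UNIQUE → unique.
- address: part of a composite PRIMARY KEY — only the tuple is unique, not this column on its own.

sequence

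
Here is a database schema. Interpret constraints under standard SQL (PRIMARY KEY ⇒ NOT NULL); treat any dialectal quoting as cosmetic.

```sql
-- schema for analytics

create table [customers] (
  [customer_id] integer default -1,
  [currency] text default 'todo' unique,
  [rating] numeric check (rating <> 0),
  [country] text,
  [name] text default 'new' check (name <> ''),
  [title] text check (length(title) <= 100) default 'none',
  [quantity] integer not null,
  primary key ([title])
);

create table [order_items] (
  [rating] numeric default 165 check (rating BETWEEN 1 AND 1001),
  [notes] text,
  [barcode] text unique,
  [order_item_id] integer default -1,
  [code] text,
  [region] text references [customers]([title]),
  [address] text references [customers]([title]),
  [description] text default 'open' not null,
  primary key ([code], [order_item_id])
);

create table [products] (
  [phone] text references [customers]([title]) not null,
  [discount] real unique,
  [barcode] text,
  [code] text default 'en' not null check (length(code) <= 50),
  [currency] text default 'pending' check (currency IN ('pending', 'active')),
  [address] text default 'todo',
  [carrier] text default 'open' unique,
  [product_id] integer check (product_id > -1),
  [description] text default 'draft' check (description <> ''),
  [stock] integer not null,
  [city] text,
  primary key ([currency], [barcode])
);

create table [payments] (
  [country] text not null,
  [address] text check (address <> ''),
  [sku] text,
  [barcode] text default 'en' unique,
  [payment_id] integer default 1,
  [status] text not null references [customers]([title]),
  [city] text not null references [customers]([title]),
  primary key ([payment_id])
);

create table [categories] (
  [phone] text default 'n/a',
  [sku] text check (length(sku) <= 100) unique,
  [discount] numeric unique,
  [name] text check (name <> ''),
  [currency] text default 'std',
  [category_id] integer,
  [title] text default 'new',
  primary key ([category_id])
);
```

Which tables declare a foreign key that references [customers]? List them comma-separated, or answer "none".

- order_items.region references customers(title).
- order_items.address references customers(title).
- products.phone references customers(title).
- payments.status references customers(title).
- payments.city references customers(title).

order_items, products, payments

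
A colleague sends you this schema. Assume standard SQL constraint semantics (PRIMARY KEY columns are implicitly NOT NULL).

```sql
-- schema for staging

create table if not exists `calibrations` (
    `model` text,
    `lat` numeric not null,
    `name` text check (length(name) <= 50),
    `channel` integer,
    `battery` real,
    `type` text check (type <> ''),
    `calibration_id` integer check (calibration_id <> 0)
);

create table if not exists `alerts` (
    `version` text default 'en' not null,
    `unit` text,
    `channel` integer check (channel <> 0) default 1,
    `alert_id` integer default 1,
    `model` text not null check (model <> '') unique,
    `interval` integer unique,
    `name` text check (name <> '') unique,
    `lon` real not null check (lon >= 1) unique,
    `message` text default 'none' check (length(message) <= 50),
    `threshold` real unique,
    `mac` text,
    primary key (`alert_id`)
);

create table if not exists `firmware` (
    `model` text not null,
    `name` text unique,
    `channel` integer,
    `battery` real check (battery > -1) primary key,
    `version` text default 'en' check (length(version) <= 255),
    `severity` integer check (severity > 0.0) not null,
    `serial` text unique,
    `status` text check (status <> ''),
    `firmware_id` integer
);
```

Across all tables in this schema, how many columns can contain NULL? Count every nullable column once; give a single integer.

19

calibrations: 6 nullable (model, name, channel, battery, type, calibration_id — PK none and explicit NOT NULL columns excluded).
alerts: 7 nullable (unit, channel, interval, name, message, threshold, mac — PK (alert_id) and explicit NOT NULL columns excluded).
firmware: 6 nullable (name, channel, version, serial, status, firmware_id — PK (battery) and explicit NOT NULL columns excluded).
Total: 6 + 7 + 6 = 19.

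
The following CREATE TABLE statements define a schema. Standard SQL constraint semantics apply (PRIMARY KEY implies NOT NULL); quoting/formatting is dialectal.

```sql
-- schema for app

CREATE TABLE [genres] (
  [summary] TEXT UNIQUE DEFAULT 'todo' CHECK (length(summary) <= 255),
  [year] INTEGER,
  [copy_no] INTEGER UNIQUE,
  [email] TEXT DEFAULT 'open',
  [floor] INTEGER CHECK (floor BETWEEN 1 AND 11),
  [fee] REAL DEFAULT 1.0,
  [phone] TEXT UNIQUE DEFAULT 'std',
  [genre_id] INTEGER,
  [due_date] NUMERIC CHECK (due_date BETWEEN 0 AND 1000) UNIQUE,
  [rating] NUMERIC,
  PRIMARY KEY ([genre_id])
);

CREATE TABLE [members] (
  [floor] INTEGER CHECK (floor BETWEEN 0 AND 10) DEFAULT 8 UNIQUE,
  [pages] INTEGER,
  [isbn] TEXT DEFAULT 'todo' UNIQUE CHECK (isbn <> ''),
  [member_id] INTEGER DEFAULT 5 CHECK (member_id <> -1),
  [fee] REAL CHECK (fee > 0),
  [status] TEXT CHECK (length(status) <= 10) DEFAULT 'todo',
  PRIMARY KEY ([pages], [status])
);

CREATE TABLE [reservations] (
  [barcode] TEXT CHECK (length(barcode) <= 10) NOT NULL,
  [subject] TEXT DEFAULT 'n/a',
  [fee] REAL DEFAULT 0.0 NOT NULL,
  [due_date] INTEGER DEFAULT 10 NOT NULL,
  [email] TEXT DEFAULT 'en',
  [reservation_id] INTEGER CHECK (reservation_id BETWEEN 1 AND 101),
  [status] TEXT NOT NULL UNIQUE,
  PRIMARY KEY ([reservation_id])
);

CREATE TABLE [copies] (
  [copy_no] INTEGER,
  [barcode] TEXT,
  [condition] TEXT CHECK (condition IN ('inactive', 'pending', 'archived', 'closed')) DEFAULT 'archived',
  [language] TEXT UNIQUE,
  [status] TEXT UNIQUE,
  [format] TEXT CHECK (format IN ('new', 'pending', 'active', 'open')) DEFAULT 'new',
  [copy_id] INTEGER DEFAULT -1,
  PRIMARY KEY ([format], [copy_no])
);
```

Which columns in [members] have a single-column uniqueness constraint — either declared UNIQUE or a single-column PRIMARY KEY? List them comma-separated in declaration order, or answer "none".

- floor: declared UNIQUE → unique.
- pages: part of a composite PRIMARY KEY — only the tuple is unique, not this column on its own.
- isbn: declared UNIQUE → unique.
- member_id: no UNIQUE or single-column PK constraint.
- fee: no UNIQUE or single-column PK constraint.
- status: part of a composite PRIMARY KEY — only the tuple is unique, not this column on its own.

floor, isbn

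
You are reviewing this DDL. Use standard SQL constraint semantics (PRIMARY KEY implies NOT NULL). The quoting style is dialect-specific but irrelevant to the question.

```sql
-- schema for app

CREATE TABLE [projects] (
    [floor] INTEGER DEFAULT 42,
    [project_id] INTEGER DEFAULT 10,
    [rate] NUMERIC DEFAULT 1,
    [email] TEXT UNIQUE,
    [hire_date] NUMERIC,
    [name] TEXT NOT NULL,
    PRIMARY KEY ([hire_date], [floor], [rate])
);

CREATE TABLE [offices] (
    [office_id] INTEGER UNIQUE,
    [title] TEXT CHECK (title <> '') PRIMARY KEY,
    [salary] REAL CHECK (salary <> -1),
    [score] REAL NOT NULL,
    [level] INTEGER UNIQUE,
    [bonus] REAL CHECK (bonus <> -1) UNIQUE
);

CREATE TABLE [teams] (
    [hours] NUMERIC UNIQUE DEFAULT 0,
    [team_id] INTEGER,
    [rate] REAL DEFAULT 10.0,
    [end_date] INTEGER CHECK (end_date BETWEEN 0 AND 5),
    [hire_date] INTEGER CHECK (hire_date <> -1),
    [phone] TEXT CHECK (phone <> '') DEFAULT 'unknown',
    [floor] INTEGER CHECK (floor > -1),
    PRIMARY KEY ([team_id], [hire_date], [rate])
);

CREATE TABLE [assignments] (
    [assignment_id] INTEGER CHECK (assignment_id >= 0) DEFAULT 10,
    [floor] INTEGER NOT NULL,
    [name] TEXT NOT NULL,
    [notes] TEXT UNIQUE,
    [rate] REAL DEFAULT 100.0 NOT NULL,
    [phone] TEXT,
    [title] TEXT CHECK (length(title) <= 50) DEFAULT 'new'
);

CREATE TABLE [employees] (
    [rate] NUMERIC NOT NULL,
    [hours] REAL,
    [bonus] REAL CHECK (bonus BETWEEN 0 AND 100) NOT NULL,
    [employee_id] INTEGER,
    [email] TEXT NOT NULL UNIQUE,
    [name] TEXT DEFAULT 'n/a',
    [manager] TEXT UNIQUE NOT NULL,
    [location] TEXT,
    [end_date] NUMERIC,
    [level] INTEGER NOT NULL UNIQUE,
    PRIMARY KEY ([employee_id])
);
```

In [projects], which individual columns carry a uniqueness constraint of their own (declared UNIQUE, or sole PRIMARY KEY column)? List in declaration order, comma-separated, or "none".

email

- floor: part of a composite PRIMARY KEY — only the tuple is unique, not this column on its own.
- project_id: no UNIQUE or single-column PK constraint.
- rate: part of a composite PRIMARY KEY — only the tuple is unique, not this column on its own.
- email: declared UNIQUE → unique.
- hire_date: part of a composite PRIMARY KEY — only the tuple is unique, not this column on its own.
- name: no UNIQUE or single-column PK constraint.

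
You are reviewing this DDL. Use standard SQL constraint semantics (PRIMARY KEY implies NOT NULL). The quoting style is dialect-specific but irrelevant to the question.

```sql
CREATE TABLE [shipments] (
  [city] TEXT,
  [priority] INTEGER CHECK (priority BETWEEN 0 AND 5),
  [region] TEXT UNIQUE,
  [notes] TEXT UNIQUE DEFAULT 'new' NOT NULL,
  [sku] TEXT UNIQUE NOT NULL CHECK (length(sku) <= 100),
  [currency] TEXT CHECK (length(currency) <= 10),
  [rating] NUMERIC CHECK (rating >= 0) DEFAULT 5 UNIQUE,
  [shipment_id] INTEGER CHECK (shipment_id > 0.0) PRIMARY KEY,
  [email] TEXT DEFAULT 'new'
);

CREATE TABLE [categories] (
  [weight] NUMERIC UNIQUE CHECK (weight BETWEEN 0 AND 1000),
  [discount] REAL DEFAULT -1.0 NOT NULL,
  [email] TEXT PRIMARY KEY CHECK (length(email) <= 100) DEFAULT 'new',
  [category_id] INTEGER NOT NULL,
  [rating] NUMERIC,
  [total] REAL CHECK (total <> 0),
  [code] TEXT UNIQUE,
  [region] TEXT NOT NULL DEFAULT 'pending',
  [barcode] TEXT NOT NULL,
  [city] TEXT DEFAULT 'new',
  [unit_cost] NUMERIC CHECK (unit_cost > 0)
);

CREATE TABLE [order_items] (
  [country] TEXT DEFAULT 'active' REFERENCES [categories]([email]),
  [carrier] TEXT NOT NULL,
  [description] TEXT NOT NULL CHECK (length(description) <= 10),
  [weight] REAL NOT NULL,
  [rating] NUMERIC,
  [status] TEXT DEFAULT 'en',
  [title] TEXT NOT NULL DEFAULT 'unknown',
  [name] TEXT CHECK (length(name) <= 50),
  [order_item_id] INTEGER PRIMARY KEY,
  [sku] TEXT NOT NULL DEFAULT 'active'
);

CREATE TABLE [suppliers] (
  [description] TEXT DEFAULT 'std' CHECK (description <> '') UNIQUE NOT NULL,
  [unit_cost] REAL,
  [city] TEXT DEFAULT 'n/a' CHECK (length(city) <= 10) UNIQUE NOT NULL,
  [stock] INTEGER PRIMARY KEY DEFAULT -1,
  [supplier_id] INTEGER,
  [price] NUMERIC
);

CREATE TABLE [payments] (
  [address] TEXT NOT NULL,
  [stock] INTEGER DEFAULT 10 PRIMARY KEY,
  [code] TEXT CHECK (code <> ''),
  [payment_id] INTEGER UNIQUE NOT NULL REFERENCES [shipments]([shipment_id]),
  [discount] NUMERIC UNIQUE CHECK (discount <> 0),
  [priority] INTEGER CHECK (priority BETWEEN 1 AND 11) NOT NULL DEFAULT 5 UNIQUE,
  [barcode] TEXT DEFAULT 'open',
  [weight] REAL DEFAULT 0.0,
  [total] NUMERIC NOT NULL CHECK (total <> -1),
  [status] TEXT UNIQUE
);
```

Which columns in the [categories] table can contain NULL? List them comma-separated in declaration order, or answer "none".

weight, rating, total, code, city, unit_cost

- weight: CHECK does not forbid NULL (a CHECK constraint passes when its expression is NULL) → nullable.
- discount: declared NOT NULL → not nullable.
- email: part of the PRIMARY KEY, which implies NOT NULL → not nullable.
- category_id: declared NOT NULL → not nullable.
- rating: no NOT NULL constraint applies → nullable.
- total: CHECK does not forbid NULL (a CHECK constraint passes when its expression is NULL) → nullable.
- code: UNIQUE does not imply NOT NULL → nullable.
- region: declared NOT NULL → not nullable.
- barcode: declared NOT NULL → not nullable.
- city: DEFAULT only fills an omitted column; an explicit NULL is still allowed → nullable.
- unit_cost: CHECK does not forbid NULL (a CHECK constraint passes when its expression is NULL) → nullable.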